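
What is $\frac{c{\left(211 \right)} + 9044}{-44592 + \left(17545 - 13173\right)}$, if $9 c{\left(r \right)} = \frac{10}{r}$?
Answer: $- \frac{8587283}{38188890} \approx -0.22486$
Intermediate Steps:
$c{\left(r \right)} = \frac{10}{9 r}$ ($c{\left(r \right)} = \frac{10 \frac{1}{r}}{9} = \frac{10}{9 r}$)
$\frac{c{\left(211 \right)} + 9044}{-44592 + \left(17545 - 13173\right)} = \frac{\frac{10}{9 \cdot 211} + 9044}{-44592 + \left(17545 - 13173\right)} = \frac{\frac{10}{9} \cdot \frac{1}{211} + 9044}{-44592 + \left(17545 - 13173\right)} = \frac{\frac{10}{1899} + 9044}{-44592 + 4372} = \frac{17174566}{1899 \left(-40220\right)} = \frac{17174566}{1899} \left(- \frac{1}{40220}\right) = - \frac{8587283}{38188890}$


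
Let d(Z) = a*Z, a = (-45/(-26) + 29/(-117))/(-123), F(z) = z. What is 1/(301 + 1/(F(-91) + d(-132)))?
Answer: 428893/129091996 ≈ 0.0033224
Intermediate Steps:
a = -347/28782 (a = (-45*(-1/26) + 29*(-1/117))*(-1/123) = (45/26 - 29/117)*(-1/123) = (347/234)*(-1/123) = -347/28782 ≈ -0.012056)
d(Z) = -347*Z/28782
1/(301 + 1/(F(-91) + d(-132))) = 1/(301 + 1/(-91 - 347/28782*(-132))) = 1/(301 + 1/(-91 + 7634/4797)) = 1/(301 + 1/(-428893/4797)) = 1/(301 - 4797/428893) = 1/(129091996/428893) = 428893/129091996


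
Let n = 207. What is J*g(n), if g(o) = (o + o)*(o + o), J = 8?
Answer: 1371168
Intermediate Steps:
g(o) = 4*o² (g(o) = (2*o)*(2*o) = 4*o²)
J*g(n) = 8*(4*207²) = 8*(4*42849) = 8*171396 = 1371168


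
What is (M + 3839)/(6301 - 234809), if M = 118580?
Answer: -122419/228508 ≈ -0.53573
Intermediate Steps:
(M + 3839)/(6301 - 234809) = (118580 + 3839)/(6301 - 234809) = 122419/(-228508) = 122419*(-1/228508) = -122419/228508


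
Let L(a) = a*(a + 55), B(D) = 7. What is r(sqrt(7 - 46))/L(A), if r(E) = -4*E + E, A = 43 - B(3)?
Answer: -I*sqrt(39)/1092 ≈ -0.0057189*I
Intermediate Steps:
A = 36 (A = 43 - 1*7 = 43 - 7 = 36)
r(E) = -3*E (r(E) = -4*E + E = -3*E)
L(a) = a*(55 + a)
r(sqrt(7 - 46))/L(A) = (-3*sqrt(7 - 46))/((36*(55 + 36))) = (-3*I*sqrt(39))/((36*91)) = -3*I*sqrt(39)/3276 = -3*I*sqrt(39)*(1/3276) = -I*sqrt(39)/1092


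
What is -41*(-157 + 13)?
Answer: 5904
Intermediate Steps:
-41*(-157 + 13) = -41*(-144) = 5904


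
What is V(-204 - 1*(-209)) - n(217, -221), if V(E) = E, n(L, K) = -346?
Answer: 351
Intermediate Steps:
V(-204 - 1*(-209)) - n(217, -221) = (-204 - 1*(-209)) - 1*(-346) = (-204 + 209) + 346 = 5 + 346 = 351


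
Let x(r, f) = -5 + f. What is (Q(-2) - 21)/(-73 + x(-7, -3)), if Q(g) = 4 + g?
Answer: 19/81 ≈ 0.23457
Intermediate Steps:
(Q(-2) - 21)/(-73 + x(-7, -3)) = ((4 - 2) - 21)/(-73 + (-5 - 3)) = (2 - 21)/(-73 - 8) = -19/(-81) = -19*(-1/81) = 19/81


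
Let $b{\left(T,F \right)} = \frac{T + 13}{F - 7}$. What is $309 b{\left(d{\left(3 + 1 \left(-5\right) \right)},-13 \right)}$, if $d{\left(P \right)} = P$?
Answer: $- \frac{3399}{20} \approx -169.95$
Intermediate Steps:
$b{\left(T,F \right)} = \frac{13 + T}{-7 + F}$
$309 b{\left(d{\left(3 + 1 \left(-5\right) \right)},-13 \right)} = 309 \frac{13 + \left(3 + 1 \left(-5\right)\right)}{-7 - 13} = 309 \frac{13 + \left(3 - 5\right)}{-20} = 309 \left(- \frac{13 - 2}{20}\right) = 309 \left(\left(- \frac{1}{20}\right) 11\right) = 309 \left(- \frac{11}{20}\right) = - \frac{3399}{20}$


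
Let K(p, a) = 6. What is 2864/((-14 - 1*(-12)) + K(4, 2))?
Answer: 716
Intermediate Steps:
2864/((-14 - 1*(-12)) + K(4, 2)) = 2864/((-14 - 1*(-12)) + 6) = 2864/((-14 + 12) + 6) = 2864/(-2 + 6) = 2864/4 = 2864*(¼) = 716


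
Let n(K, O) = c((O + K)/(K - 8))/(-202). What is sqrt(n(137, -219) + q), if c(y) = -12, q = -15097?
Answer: I*sqrt(154003891)/101 ≈ 122.87*I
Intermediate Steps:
n(K, O) = 6/101 (n(K, O) = -12/(-202) = -12*(-1/202) = 6/101)
sqrt(n(137, -219) + q) = sqrt(6/101 - 15097) = sqrt(-1524791/101) = I*sqrt(154003891)/101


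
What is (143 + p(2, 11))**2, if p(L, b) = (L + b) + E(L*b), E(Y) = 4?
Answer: 25600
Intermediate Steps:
p(L, b) = 4 + L + b (p(L, b) = (L + b) + 4 = 4 + L + b)
(143 + p(2, 11))**2 = (143 + (4 + 2 + 11))**2 = (143 + 17)**2 = 160**2 = 25600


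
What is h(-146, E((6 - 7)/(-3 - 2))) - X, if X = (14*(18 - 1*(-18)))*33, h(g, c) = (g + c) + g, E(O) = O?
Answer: -84619/5 ≈ -16924.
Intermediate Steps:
h(g, c) = c + 2*g (h(g, c) = (c + g) + g = c + 2*g)
X = 16632 (X = (14*(18 + 18))*33 = (14*36)*33 = 504*33 = 16632)
h(-146, E((6 - 7)/(-3 - 2))) - X = ((6 - 7)/(-3 - 2) + 2*(-146)) - 1*16632 = (-1/(-5) - 292) - 16632 = (-1*(-⅕) - 292) - 16632 = (⅕ - 292) - 16632 = -1459/5 - 16632 = -84619/5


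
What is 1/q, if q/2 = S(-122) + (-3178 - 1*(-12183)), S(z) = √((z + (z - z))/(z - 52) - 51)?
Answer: 783435/14109673102 - I*√95178/7054836551 ≈ 5.5525e-5 - 4.373e-8*I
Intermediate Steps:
S(z) = √(-51 + z/(-52 + z)) (S(z) = √((z + 0)/(-52 + z) - 51) = √(z/(-52 + z) - 51) = √(-51 + z/(-52 + z)))
q = 18010 + 4*I*√95178/87 (q = 2*(√(-51 - 122/(-52 - 122)) + (-3178 - 1*(-12183))) = 2*(√(-51 - 122/(-174)) + (-3178 + 12183)) = 2*(√(-51 - 122*(-1/174)) + 9005) = 2*(√(-51 + 61/87) + 9005) = 2*(√(-4376/87) + 9005) = 2*(2*I*√95178/87 + 9005) = 2*(9005 + 2*I*√95178/87) = 18010 + 4*I*√95178/87 ≈ 18010.0 + 14.184*I)
1/q = 1/(18010 + 4*I*√95178/87)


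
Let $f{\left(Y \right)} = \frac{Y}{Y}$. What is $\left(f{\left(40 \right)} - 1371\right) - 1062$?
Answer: $-2432$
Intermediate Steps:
$f{\left(Y \right)} = 1$
$\left(f{\left(40 \right)} - 1371\right) - 1062 = \left(1 - 1371\right) - 1062 = -1370 - 1062 = -2432$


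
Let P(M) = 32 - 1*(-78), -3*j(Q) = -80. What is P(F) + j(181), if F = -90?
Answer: 410/3 ≈ 136.67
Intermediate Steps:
j(Q) = 80/3 (j(Q) = -1/3*(-80) = 80/3)
P(M) = 110 (P(M) = 32 + 78 = 110)
P(F) + j(181) = 110 + 80/3 = 410/3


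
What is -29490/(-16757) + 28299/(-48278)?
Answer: 949511877/808994446 ≈ 1.1737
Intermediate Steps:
-29490/(-16757) + 28299/(-48278) = -29490*(-1/16757) + 28299*(-1/48278) = 29490/16757 - 28299/48278 = 949511877/808994446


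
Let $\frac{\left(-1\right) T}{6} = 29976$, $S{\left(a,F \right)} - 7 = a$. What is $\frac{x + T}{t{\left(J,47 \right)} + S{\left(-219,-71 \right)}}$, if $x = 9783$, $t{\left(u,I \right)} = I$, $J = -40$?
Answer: $\frac{56691}{55} \approx 1030.7$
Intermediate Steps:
$S{\left(a,F \right)} = 7 + a$
$T = -179856$ ($T = \left(-6\right) 29976 = -179856$)
$\frac{x + T}{t{\left(J,47 \right)} + S{\left(-219,-71 \right)}} = \frac{9783 - 179856}{47 + \left(7 - 219\right)} = - \frac{170073}{47 - 212} = - \frac{170073}{-165} = \left(-170073\right) \left(- \frac{1}{165}\right) = \frac{56691}{55}$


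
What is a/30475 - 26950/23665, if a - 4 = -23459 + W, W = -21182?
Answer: -375527171/144238175 ≈ -2.6035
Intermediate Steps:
a = -44637 (a = 4 + (-23459 - 21182) = 4 - 44641 = -44637)
a/30475 - 26950/23665 = -44637/30475 - 26950/23665 = -44637*1/30475 - 26950*1/23665 = -44637/30475 - 5390/4733 = -375527171/144238175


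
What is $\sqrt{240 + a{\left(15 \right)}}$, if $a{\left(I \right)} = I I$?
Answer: $\sqrt{465} \approx 21.564$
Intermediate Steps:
$a{\left(I \right)} = I^{2}$
$\sqrt{240 + a{\left(15 \right)}} = \sqrt{240 + 15^{2}} = \sqrt{240 + 225} = \sqrt{465}$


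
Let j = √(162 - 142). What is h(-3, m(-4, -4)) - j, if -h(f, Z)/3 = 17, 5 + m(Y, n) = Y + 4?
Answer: -51 - 2*√5 ≈ -55.472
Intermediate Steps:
m(Y, n) = -1 + Y (m(Y, n) = -5 + (Y + 4) = -5 + (4 + Y) = -1 + Y)
h(f, Z) = -51 (h(f, Z) = -3*17 = -51)
j = 2*√5 (j = √20 = 2*√5 ≈ 4.4721)
h(-3, m(-4, -4)) - j = -51 - 2*√5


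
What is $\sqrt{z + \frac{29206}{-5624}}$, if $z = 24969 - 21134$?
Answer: $\frac{\sqrt{7570900151}}{1406} \approx 61.885$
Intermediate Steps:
$z = 3835$
$\sqrt{z + \frac{29206}{-5624}} = \sqrt{3835 + \frac{29206}{-5624}} = \sqrt{3835 + 29206 \left(- \frac{1}{5624}\right)} = \sqrt{3835 - \frac{14603}{2812}} = \sqrt{\frac{10769417}{2812}} = \frac{\sqrt{7570900151}}{1406}$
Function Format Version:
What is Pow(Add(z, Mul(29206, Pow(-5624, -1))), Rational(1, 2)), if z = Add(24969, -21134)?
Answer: Mul(Rational(1, 1406), Pow(7570900151, Rational(1, 2))) ≈ 61.885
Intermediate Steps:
z = 3835
Pow(Add(z, Mul(29206, Pow(-5624, -1))), Rational(1, 2)) = Pow(Add(3835, Mul(29206, Pow(-5624, -1))), Rational(1, 2)) = Pow(Add(3835, Mul(29206, Rational(-1, 5624))), Rational(1, 2)) = Pow(Add(3835, Rational(-14603, 2812)), Rational(1, 2)) = Pow(Rational(10769417, 2812), Rational(1, 2)) = Mul(Rational(1, 1406), Pow(7570900151, Rational(1, 2)))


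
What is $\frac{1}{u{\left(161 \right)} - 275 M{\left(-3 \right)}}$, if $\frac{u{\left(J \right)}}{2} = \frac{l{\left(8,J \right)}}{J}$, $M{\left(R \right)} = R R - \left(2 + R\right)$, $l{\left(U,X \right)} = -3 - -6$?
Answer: $- \frac{161}{442744} \approx -0.00036364$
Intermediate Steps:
$l{\left(U,X \right)} = 3$ ($l{\left(U,X \right)} = -3 + 6 = 3$)
$M{\left(R \right)} = -2 + R^{2} - R$ ($M{\left(R \right)} = R^{2} - \left(2 + R\right) = -2 + R^{2} - R$)
$u{\left(J \right)} = \frac{6}{J}$ ($u{\left(J \right)} = 2 \frac{3}{J} = \frac{6}{J}$)
$\frac{1}{u{\left(161 \right)} - 275 M{\left(-3 \right)}} = \frac{1}{\frac{6}{161} - 275 \left(-2 + \left(-3\right)^{2} - -3\right)} = \frac{1}{6 \cdot \frac{1}{161} - 275 \left(-2 + 9 + 3\right)} = \frac{1}{\frac{6}{161} - 2750} = \frac{1}{- \frac{442744}{161}} = - \frac{161}{442744}$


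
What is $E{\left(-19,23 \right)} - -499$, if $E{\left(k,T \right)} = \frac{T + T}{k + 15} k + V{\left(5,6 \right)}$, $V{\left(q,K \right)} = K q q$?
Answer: $\frac{1735}{2} \approx 867.5$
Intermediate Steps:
$V{\left(q,K \right)} = K q^{2}$
$E{\left(k,T \right)} = 150 + \frac{2 T k}{15 + k}$ ($E{\left(k,T \right)} = \frac{T + T}{k + 15} k + 6 \cdot 5^{2} = \frac{2 T}{15 + k} k + 6 \cdot 25 = \frac{2 T}{15 + k} k + 150 = \frac{2 T k}{15 + k} + 150 = 150 + \frac{2 T k}{15 + k}$)
$E{\left(-19,23 \right)} - -499 = \frac{2 \left(1125 + 75 \left(-19\right) + 23 \left(-19\right)\right)}{15 - 19} - -499 = \frac{2 \left(1125 - 1425 - 437\right)}{-4} + 499 = 2 \left(- \frac{1}{4}\right) \left(-737\right) + 499 = \frac{737}{2} + 499 = \frac{1735}{2}$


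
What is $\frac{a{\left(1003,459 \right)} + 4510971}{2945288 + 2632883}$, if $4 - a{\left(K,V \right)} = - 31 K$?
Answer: $\frac{4542068}{5578171} \approx 0.81426$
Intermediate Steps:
$a{\left(K,V \right)} = 4 + 31 K$ ($a{\left(K,V \right)} = 4 - - 31 K = 4 + 31 K$)
$\frac{a{\left(1003,459 \right)} + 4510971}{2945288 + 2632883} = \frac{\left(4 + 31 \cdot 1003\right) + 4510971}{2945288 + 2632883} = \frac{\left(4 + 31093\right) + 4510971}{5578171} = \left(31097 + 4510971\right) \frac{1}{5578171} = 4542068 \cdot \frac{1}{5578171} = \frac{4542068}{5578171}$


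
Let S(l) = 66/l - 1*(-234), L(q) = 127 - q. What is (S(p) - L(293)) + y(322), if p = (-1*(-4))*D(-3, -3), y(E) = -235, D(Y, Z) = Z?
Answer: 319/2 ≈ 159.50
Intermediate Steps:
p = -12 (p = -1*(-4)*(-3) = 4*(-3) = -12)
S(l) = 234 + 66/l (S(l) = 66/l + 234 = 234 + 66/l)
(S(p) - L(293)) + y(322) = ((234 + 66/(-12)) - (127 - 1*293)) - 235 = ((234 + 66*(-1/12)) - (127 - 293)) - 235 = ((234 - 11/2) - 1*(-166)) - 235 = (457/2 + 166) - 235 = 789/2 - 235 = 319/2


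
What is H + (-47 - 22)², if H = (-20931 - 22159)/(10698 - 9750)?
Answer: 2235169/474 ≈ 4715.5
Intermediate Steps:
H = -21545/474 (H = -43090/948 = -43090*1/948 = -21545/474 ≈ -45.454)
H + (-47 - 22)² = -21545/474 + (-47 - 22)² = -21545/474 + (-69)² = -21545/474 + 4761 = 2235169/474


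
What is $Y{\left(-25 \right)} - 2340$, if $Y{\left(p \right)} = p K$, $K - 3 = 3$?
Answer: $-2490$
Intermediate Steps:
$K = 6$ ($K = 3 + 3 = 6$)
$Y{\left(p \right)} = 6 p$ ($Y{\left(p \right)} = p 6 = 6 p$)
$Y{\left(-25 \right)} - 2340 = 6 \left(-25\right) - 2340 = -150 - 2340 = -2490$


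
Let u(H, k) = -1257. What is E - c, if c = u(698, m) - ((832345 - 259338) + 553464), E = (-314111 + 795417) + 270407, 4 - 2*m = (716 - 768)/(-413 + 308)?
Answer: 1879441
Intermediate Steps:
m = 184/105 (m = 2 - (716 - 768)/(2*(-413 + 308)) = 2 - (-26)/(-105) = 2 - (-26)*(-1)/105 = 2 - 1/2*52/105 = 2 - 26/105 = 184/105 ≈ 1.7524)
E = 751713 (E = 481306 + 270407 = 751713)
c = -1127728 (c = -1257 - ((832345 - 259338) + 553464) = -1257 - (573007 + 553464) = -1257 - 1*1126471 = -1257 - 1126471 = -1127728)
E - c = 751713 - 1*(-1127728) = 751713 + 1127728 = 1879441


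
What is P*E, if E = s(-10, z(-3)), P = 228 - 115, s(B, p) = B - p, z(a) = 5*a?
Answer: 565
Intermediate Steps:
P = 113
E = 5 (E = -10 - 5*(-3) = -10 - 1*(-15) = -10 + 15 = 5)
P*E = 113*5 = 565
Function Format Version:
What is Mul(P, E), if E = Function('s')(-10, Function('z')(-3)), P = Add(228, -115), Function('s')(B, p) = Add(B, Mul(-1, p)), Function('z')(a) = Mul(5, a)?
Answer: 565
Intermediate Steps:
P = 113
E = 5 (E = Add(-10, Mul(-1, Mul(5, -3))) = Add(-10, Mul(-1, -15)) = Add(-10, 15) = 5)
Mul(P, E) = Mul(113, 5) = 565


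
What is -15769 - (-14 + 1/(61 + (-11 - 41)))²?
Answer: -1292914/81 ≈ -15962.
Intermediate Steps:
-15769 - (-14 + 1/(61 + (-11 - 41)))² = -15769 - (-14 + 1/(61 - 52))² = -15769 - (-14 + 1/9)² = -15769 - (-14 + ⅑)² = -15769 - (-125/9)² = -15769 - 1*15625/81 = -15769 - 15625/81 = -1292914/81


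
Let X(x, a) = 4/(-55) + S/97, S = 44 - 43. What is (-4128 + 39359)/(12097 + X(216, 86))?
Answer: 187957385/64537162 ≈ 2.9124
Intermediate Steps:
S = 1
X(x, a) = -333/5335 (X(x, a) = 4/(-55) + 1/97 = 4*(-1/55) + 1*(1/97) = -4/55 + 1/97 = -333/5335)
(-4128 + 39359)/(12097 + X(216, 86)) = (-4128 + 39359)/(12097 - 333/5335) = 35231/(64537162/5335) = 35231*(5335/64537162) = 187957385/64537162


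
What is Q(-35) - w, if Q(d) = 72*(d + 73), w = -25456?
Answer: 28192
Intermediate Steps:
Q(d) = 5256 + 72*d (Q(d) = 72*(73 + d) = 5256 + 72*d)
Q(-35) - w = (5256 + 72*(-35)) - 1*(-25456) = (5256 - 2520) + 25456 = 2736 + 25456 = 28192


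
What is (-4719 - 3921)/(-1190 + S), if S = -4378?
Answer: 45/29 ≈ 1.5517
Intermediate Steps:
(-4719 - 3921)/(-1190 + S) = (-4719 - 3921)/(-1190 - 4378) = -8640/(-5568) = -8640*(-1/5568) = 45/29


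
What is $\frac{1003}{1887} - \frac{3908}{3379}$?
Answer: $- \frac{234427}{375069} \approx -0.62502$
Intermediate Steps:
$\frac{1003}{1887} - \frac{3908}{3379} = 1003 \cdot \frac{1}{1887} - \frac{3908}{3379} = \frac{59}{111} - \frac{3908}{3379} = - \frac{234427}{375069}$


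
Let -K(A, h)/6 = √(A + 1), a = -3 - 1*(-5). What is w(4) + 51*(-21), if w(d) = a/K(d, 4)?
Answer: -1071 - √5/15 ≈ -1071.1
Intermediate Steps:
a = 2 (a = -3 + 5 = 2)
K(A, h) = -6*√(1 + A) (K(A, h) = -6*√(A + 1) = -6*√(1 + A))
w(d) = -1/(3*√(1 + d)) (w(d) = 2/((-6*√(1 + d))) = 2*(-1/(6*√(1 + d))) = -1/(3*√(1 + d)))
w(4) + 51*(-21) = -1/(3*√(1 + 4)) + 51*(-21) = -√5/15 - 1071 = -1071 - √5/15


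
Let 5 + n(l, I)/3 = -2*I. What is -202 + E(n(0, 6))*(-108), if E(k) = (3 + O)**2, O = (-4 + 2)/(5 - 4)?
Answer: -310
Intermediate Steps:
n(l, I) = -15 - 6*I (n(l, I) = -15 + 3*(-2*I) = -15 - 6*I)
O = -2 (O = -2/1 = -2*1 = -2)
E(k) = 1 (E(k) = (3 - 2)**2 = 1**2 = 1)
-202 + E(n(0, 6))*(-108) = -202 + 1*(-108) = -202 - 108 = -310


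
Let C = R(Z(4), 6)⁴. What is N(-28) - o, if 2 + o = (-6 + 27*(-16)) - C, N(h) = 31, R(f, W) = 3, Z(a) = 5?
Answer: 552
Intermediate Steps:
C = 81 (C = 3⁴ = 81)
o = -521 (o = -2 + ((-6 + 27*(-16)) - 1*81) = -2 + ((-6 - 432) - 81) = -2 + (-438 - 81) = -2 - 519 = -521)
N(-28) - o = 31 - 1*(-521) = 31 + 521 = 552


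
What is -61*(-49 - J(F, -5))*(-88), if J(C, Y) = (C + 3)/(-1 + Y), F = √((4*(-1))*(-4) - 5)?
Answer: -260348 + 2684*√11/3 ≈ -2.5738e+5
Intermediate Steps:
F = √11 (F = √(-4*(-4) - 5) = √(16 - 5) = √11 ≈ 3.3166)
J(C, Y) = (3 + C)/(-1 + Y)
-61*(-49 - J(F, -5))*(-88) = -61*(-49 - (3 + √11)/(-1 - 5))*(-88) = -61*(-49 - (3 + √11)/(-6))*(-88) = -61*(-49 - (-1)*(3 + √11)/6)*(-88) = -61*(-49 - (-½ - √11/6))*(-88) = -61*(-49 + (½ + √11/6))*(-88) = -61*(-97/2 + √11/6)*(-88) = (5917/2 - 61*√11/6)*(-88) = -260348 + 2684*√11/3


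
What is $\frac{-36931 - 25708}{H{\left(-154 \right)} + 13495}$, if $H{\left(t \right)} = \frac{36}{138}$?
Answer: $- \frac{1440697}{310391} \approx -4.6416$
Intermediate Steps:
$H{\left(t \right)} = \frac{6}{23}$ ($H{\left(t \right)} = 36 \cdot \frac{1}{138} = \frac{6}{23}$)
$\frac{-36931 - 25708}{H{\left(-154 \right)} + 13495} = \frac{-36931 - 25708}{\frac{6}{23} + 13495} = - \frac{62639}{\frac{310391}{23}} = \left(-62639\right) \frac{23}{310391} = - \frac{1440697}{310391}$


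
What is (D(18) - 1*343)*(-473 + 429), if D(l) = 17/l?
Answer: 135454/9 ≈ 15050.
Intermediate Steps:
(D(18) - 1*343)*(-473 + 429) = (17/18 - 1*343)*(-473 + 429) = (17*(1/18) - 343)*(-44) = (17/18 - 343)*(-44) = -6157/18*(-44) = 135454/9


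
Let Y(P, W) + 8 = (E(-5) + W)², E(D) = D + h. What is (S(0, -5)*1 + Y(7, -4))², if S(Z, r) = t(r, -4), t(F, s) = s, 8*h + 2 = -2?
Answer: 97969/16 ≈ 6123.1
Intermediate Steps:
h = -½ (h = -¼ + (⅛)*(-2) = -¼ - ¼ = -½ ≈ -0.50000)
E(D) = -½ + D (E(D) = D - ½ = -½ + D)
S(Z, r) = -4
Y(P, W) = -8 + (-11/2 + W)² (Y(P, W) = -8 + ((-½ - 5) + W)² = -8 + (-11/2 + W)²)
(S(0, -5)*1 + Y(7, -4))² = (-4*1 + (-8 + (-11 + 2*(-4))²/4))² = (-4 + (-8 + (-11 - 8)²/4))² = (-4 + (-8 + (¼)*(-19)²))² = (-4 + (-8 + (¼)*361))² = (-4 + (-8 + 361/4))² = (-4 + 329/4)² = (313/4)² = 97969/16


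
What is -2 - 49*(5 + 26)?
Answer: -1521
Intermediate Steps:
-2 - 49*(5 + 26) = -2 - 49*31 = -2 - 1519 = -1521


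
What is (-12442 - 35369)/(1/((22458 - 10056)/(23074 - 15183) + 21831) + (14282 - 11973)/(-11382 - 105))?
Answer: 269565475748261/1133064890 ≈ 2.3791e+5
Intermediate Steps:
(-12442 - 35369)/(1/((22458 - 10056)/(23074 - 15183) + 21831) + (14282 - 11973)/(-11382 - 105)) = -47811/(1/(12402/7891 + 21831) + 2309/(-11487)) = -47811/(1/(12402*(1/7891) + 21831) + 2309*(-1/11487)) = -47811/(1/(954/607 + 21831) - 2309/11487) = -47811/(1/(13252371/607) - 2309/11487) = -47811/(607/13252371 - 2309/11487) = -47811/(-3399194670/16914442853) = -47811*(-16914442853/3399194670) = 269565475748261/1133064890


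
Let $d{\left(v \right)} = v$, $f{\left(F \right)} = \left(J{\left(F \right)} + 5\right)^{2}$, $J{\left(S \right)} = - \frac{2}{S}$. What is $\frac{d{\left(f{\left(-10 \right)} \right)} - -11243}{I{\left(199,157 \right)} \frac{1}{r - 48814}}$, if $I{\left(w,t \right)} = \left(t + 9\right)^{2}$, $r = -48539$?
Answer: $- \frac{27429305103}{688900} \approx -39816.0$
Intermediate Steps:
$f{\left(F \right)} = \left(5 - \frac{2}{F}\right)^{2}$ ($f{\left(F \right)} = \left(- \frac{2}{F} + 5\right)^{2} = \left(5 - \frac{2}{F}\right)^{2}$)
$I{\left(w,t \right)} = \left(9 + t\right)^{2}$
$\frac{d{\left(f{\left(-10 \right)} \right)} - -11243}{I{\left(199,157 \right)} \frac{1}{r - 48814}} = \frac{\frac{\left(-2 + 5 \left(-10\right)\right)^{2}}{100} - -11243}{\left(9 + 157\right)^{2} \frac{1}{-48539 - 48814}} = \frac{\frac{\left(-2 - 50\right)^{2}}{100} + 11243}{166^{2} \frac{1}{-97353}} = \frac{\frac{\left(-52\right)^{2}}{100} + 11243}{27556 \left(- \frac{1}{97353}\right)} = \frac{\frac{1}{100} \cdot 2704 + 11243}{- \frac{27556}{97353}} = \left(\frac{676}{25} + 11243\right) \left(- \frac{97353}{27556}\right) = \frac{281751}{25} \left(- \frac{97353}{27556}\right) = - \frac{27429305103}{688900}$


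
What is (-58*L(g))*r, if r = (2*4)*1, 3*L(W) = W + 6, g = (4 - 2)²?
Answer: -4640/3 ≈ -1546.7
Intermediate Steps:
g = 4 (g = 2² = 4)
L(W) = 2 + W/3 (L(W) = (W + 6)/3 = (6 + W)/3 = 2 + W/3)
r = 8 (r = 8*1 = 8)
(-58*L(g))*r = -58*(2 + (⅓)*4)*8 = -58*(2 + 4/3)*8 = -58*10/3*8 = -580/3*8 = -4640/3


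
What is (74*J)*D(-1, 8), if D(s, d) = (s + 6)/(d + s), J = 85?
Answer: 31450/7 ≈ 4492.9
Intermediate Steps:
D(s, d) = (6 + s)/(d + s)
(74*J)*D(-1, 8) = (74*85)*((6 - 1)/(8 - 1)) = 6290*(5/7) = 31450/7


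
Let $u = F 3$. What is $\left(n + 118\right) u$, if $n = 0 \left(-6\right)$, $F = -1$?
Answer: $-354$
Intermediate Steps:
$n = 0$
$u = -3$ ($u = \left(-1\right) 3 = -3$)
$\left(n + 118\right) u = \left(0 + 118\right) \left(-3\right) = 118 \left(-3\right) = -354$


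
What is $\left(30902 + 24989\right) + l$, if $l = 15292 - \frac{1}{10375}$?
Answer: $\frac{738523624}{10375} \approx 71183.0$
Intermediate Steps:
$l = \frac{158654499}{10375}$ ($l = 15292 - \frac{1}{10375} = \frac{158654499}{10375} \approx 15292.0$)
$\left(30902 + 24989\right) + l = \left(30902 + 24989\right) + \frac{158654499}{10375} = 55891 + \frac{158654499}{10375} = \frac{738523624}{10375}$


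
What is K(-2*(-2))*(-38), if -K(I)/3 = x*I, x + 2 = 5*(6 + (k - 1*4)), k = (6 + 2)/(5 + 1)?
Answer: 6688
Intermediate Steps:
k = 4/3 (k = 8/6 = 8*(⅙) = 4/3 ≈ 1.3333)
x = 44/3 (x = -2 + 5*(6 + (4/3 - 1*4)) = -2 + 5*(6 + (4/3 - 4)) = -2 + 5*(6 - 8/3) = -2 + 5*(10/3) = -2 + 50/3 = 44/3 ≈ 14.667)
K(I) = -44*I
K(-2*(-2))*(-38) = -(-88)*(-2)*(-38) = -44*4*(-38) = -176*(-38) = 6688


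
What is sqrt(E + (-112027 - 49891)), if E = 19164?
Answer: I*sqrt(142754) ≈ 377.83*I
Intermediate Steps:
sqrt(E + (-112027 - 49891)) = sqrt(19164 + (-112027 - 49891)) = sqrt(19164 - 161918) = sqrt(-142754) = I*sqrt(142754)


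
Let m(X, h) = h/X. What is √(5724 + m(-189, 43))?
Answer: √22717653/63 ≈ 75.656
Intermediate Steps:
√(5724 + m(-189, 43)) = √(5724 + 43/(-189)) = √(5724 + 43*(-1/189)) = √(5724 - 43/189) = √(1081793/189) = √22717653/63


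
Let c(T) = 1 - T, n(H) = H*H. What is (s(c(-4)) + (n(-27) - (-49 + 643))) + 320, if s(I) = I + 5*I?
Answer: 485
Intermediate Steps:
n(H) = H²
s(I) = 6*I
(s(c(-4)) + (n(-27) - (-49 + 643))) + 320 = (6*(1 - 1*(-4)) + ((-27)² - (-49 + 643))) + 320 = (6*(1 + 4) + (729 - 1*594)) + 320 = (6*5 + (729 - 594)) + 320 = (30 + 135) + 320 = 165 + 320 = 485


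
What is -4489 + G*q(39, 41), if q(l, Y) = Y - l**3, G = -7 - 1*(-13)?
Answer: -360157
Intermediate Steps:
G = 6 (G = -7 + 13 = 6)
-4489 + G*q(39, 41) = -4489 + 6*(41 - 1*39**3) = -4489 + 6*(41 - 1*59319) = -4489 + 6*(41 - 59319) = -4489 + 6*(-59278) = -4489 - 355668 = -360157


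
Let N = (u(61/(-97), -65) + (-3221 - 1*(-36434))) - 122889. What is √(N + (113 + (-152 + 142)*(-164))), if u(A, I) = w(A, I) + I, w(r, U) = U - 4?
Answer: I*√88057 ≈ 296.74*I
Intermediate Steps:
w(r, U) = -4 + U
u(A, I) = -4 + 2*I (u(A, I) = (-4 + I) + I = -4 + 2*I)
N = -89810 (N = ((-4 + 2*(-65)) + (-3221 - 1*(-36434))) - 122889 = ((-4 - 130) + (-3221 + 36434)) - 122889 = (-134 + 33213) - 122889 = 33079 - 122889 = -89810)
√(N + (113 + (-152 + 142)*(-164))) = √(-89810 + (113 + (-152 + 142)*(-164))) = √(-89810 + (113 - 10*(-164))) = √(-89810 + (113 + 1640)) = √(-89810 + 1753) = √(-88057) = I*√88057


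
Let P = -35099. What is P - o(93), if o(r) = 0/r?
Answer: -35099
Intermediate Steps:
o(r) = 0
P - o(93) = -35099 - 1*0 = -35099 + 0 = -35099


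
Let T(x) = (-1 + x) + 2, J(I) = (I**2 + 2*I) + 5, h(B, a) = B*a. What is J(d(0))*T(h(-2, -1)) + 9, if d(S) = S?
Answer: 24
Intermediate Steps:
J(I) = 5 + I**2 + 2*I
T(x) = 1 + x
J(d(0))*T(h(-2, -1)) + 9 = (5 + 0**2 + 2*0)*(1 - 2*(-1)) + 9 = (5 + 0 + 0)*(1 + 2) + 9 = 5*3 + 9 = 15 + 9 = 24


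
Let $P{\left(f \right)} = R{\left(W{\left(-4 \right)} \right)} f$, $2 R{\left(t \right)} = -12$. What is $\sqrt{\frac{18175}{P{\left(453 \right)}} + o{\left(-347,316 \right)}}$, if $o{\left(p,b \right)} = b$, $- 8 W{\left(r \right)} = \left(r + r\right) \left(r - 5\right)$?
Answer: $\frac{\sqrt{253895326}}{906} \approx 17.587$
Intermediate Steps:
$W{\left(r \right)} = - \frac{r \left(-5 + r\right)}{4}$ ($W{\left(r \right)} = - \frac{\left(r + r\right) \left(r - 5\right)}{8} = - \frac{2 r \left(-5 + r\right)}{8} = - \frac{r \left(-5 + r\right)}{4}$)
$R{\left(t \right)} = -6$ ($R{\left(t \right)} = \frac{1}{2} \left(-12\right) = -6$)
$P{\left(f \right)} = - 6 f$
$\sqrt{\frac{18175}{P{\left(453 \right)}} + o{\left(-347,316 \right)}} = \sqrt{\frac{18175}{\left(-6\right) 453} + 316} = \sqrt{\frac{18175}{-2718} + 316} = \sqrt{18175 \left(- \frac{1}{2718}\right) + 316} = \sqrt{- \frac{18175}{2718} + 316} = \sqrt{\frac{840713}{2718}} = \frac{\sqrt{253895326}}{906}$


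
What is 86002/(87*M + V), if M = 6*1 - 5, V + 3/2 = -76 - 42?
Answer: -172004/65 ≈ -2646.2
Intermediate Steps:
V = -239/2 (V = -3/2 + (-76 - 42) = -3/2 - 118 = -239/2 ≈ -119.50)
M = 1 (M = 6 - 5 = 1)
86002/(87*M + V) = 86002/(87*1 - 239/2) = 86002/(87 - 239/2) = 86002/(-65/2) = 86002*(-2/65) = -172004/65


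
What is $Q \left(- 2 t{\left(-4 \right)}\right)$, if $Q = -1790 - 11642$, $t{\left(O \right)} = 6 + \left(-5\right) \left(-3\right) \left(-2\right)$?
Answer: $-644736$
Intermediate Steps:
$t{\left(O \right)} = -24$ ($t{\left(O \right)} = 6 + 15 \left(-2\right) = 6 - 30 = -24$)
$Q = -13432$
$Q \left(- 2 t{\left(-4 \right)}\right) = - 13432 \left(\left(-2\right) \left(-24\right)\right) = \left(-13432\right) 48 = -644736$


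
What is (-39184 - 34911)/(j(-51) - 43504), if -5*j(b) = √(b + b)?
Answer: 40292861000/23657475251 - 370475*I*√102/47314950502 ≈ 1.7032 - 7.9079e-5*I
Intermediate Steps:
j(b) = -√2*√b/5 (j(b) = -√(b + b)/5 = -√2*√b/5)
(-39184 - 34911)/(j(-51) - 43504) = (-39184 - 34911)/(-√2*√(-51)/5 - 43504) = -74095/(-√2*I*√51/5 - 43504) = -74095/(-I*√102/5 - 43504) = -74095/(-43504 - I*√102/5)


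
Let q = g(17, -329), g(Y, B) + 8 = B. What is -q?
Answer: 337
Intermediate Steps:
g(Y, B) = -8 + B
q = -337 (q = -8 - 329 = -337)
-q = -1*(-337) = 337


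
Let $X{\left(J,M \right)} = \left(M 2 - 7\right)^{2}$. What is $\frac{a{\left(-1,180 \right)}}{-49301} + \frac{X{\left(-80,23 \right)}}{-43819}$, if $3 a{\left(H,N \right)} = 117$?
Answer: $- \frac{76695762}{2160320519} \approx -0.035502$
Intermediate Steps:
$a{\left(H,N \right)} = 39$ ($a{\left(H,N \right)} = \frac{1}{3} \cdot 117 = 39$)
$X{\left(J,M \right)} = \left(-7 + 2 M\right)^{2}$ ($X{\left(J,M \right)} = \left(2 M - 7\right)^{2} = \left(-7 + 2 M\right)^{2}$)
$\frac{a{\left(-1,180 \right)}}{-49301} + \frac{X{\left(-80,23 \right)}}{-43819} = \frac{39}{-49301} + \frac{\left(-7 + 2 \cdot 23\right)^{2}}{-43819} = 39 \left(- \frac{1}{49301}\right) + \left(-7 + 46\right)^{2} \left(- \frac{1}{43819}\right) = - \frac{39}{49301} + 39^{2} \left(- \frac{1}{43819}\right) = - \frac{39}{49301} + 1521 \left(- \frac{1}{43819}\right) = - \frac{39}{49301} - \frac{1521}{43819} = - \frac{76695762}{2160320519}$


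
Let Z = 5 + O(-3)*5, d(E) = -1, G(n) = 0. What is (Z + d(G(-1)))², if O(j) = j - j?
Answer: 16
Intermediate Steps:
O(j) = 0
Z = 5 (Z = 5 + 0*5 = 5 + 0 = 5)
(Z + d(G(-1)))² = (5 - 1)² = 4² = 16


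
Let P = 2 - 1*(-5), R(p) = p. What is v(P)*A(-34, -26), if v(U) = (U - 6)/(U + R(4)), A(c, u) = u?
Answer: -26/11 ≈ -2.3636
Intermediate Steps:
P = 7 (P = 2 + 5 = 7)
v(U) = (-6 + U)/(4 + U) (v(U) = (U - 6)/(U + 4) = (-6 + U)/(4 + U))
v(P)*A(-34, -26) = ((-6 + 7)/(4 + 7))*(-26) = (1/11)*(-26) = -26/11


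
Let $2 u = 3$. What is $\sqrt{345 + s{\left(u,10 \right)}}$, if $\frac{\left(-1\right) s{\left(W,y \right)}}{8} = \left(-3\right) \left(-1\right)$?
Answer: $\sqrt{321} \approx 17.916$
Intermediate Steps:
$u = \frac{3}{2}$ ($u = \frac{1}{2} \cdot 3 = \frac{3}{2} \approx 1.5$)
$s{\left(W,y \right)} = -24$ ($s{\left(W,y \right)} = - 8 \left(\left(-3\right) \left(-1\right)\right) = \left(-8\right) 3 = -24$)
$\sqrt{345 + s{\left(u,10 \right)}} = \sqrt{345 - 24} = \sqrt{321}$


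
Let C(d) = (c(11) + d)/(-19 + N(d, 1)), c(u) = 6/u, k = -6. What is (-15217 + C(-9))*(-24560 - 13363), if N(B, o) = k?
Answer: 158691903186/275 ≈ 5.7706e+8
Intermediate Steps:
N(B, o) = -6
C(d) = -6/275 - d/25 (C(d) = (6/11 + d)/(-19 - 6) = (6*(1/11) + d)/(-25) = (6/11 + d)*(-1/25) = -6/275 - d/25)
(-15217 + C(-9))*(-24560 - 13363) = (-15217 + (-6/275 - 1/25*(-9)))*(-24560 - 13363) = (-15217 + (-6/275 + 9/25))*(-37923) = (-15217 + 93/275)*(-37923) = -4184582/275*(-37923) = 158691903186/275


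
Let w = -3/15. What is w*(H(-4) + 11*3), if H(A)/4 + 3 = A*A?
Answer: -17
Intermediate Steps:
H(A) = -12 + 4*A² (H(A) = -12 + 4*(A*A) = -12 + 4*A²)
w = -⅕ (w = -3*1/15 = -⅕ ≈ -0.20000)
w*(H(-4) + 11*3) = -((-12 + 4*(-4)²) + 11*3)/5 = -((-12 + 4*16) + 33)/5 = -((-12 + 64) + 33)/5 = -(52 + 33)/5 = -⅕*85 = -17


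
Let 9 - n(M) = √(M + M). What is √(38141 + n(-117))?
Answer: √(38150 - 3*I*√26) ≈ 195.32 - 0.0392*I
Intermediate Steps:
n(M) = 9 - √2*√M (n(M) = 9 - √(M + M) = 9 - √(2*M) = 9 - √2*√M)
√(38141 + n(-117)) = √(38141 + (9 - √2*√(-117))) = √(38141 + (9 - √2*3*I*√13)) = √(38141 + (9 - 3*I*√26)) = √(38150 - 3*I*√26)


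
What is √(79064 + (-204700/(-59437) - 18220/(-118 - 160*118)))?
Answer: √10497366117410841926/11522287 ≈ 281.19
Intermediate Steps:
√(79064 + (-204700/(-59437) - 18220/(-118 - 160*118))) = √(79064 + (-204700*(-1/59437) - 18220/(-118 - 18880))) = √(79064 + (204700/59437 - 18220/(-18998))) = √(79064 + (204700/59437 - 18220*(-1/18998))) = √(79064 + (204700/59437 + 9110/9499)) = √(79064 + 355130910/80656009) = √(6377341826486/80656009) = √10497366117410841926/11522287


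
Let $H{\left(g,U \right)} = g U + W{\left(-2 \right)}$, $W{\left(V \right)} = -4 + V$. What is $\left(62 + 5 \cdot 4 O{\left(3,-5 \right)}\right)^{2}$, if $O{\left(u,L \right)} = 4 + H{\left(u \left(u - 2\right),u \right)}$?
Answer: $40804$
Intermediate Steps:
$H{\left(g,U \right)} = -6 + U g$ ($H{\left(g,U \right)} = g U - 6 = U g - 6 = -6 + U g$)
$O{\left(u,L \right)} = -2 + u^{2} \left(-2 + u\right)$ ($O{\left(u,L \right)} = 4 + \left(-6 + u u \left(u - 2\right)\right) = 4 + \left(-6 + u u \left(-2 + u\right)\right) = 4 + \left(-6 + u^{2} \left(-2 + u\right)\right) = -2 + u^{2} \left(-2 + u\right)$)
$\left(62 + 5 \cdot 4 O{\left(3,-5 \right)}\right)^{2} = \left(62 + 5 \cdot 4 \left(-2 + 3^{2} \left(-2 + 3\right)\right)\right)^{2} = \left(62 + 20 \left(-2 + 9 \cdot 1\right)\right)^{2} = \left(62 + 20 \left(-2 + 9\right)\right)^{2} = \left(62 + 20 \cdot 7\right)^{2} = \left(62 + 140\right)^{2} = 202^{2} = 40804$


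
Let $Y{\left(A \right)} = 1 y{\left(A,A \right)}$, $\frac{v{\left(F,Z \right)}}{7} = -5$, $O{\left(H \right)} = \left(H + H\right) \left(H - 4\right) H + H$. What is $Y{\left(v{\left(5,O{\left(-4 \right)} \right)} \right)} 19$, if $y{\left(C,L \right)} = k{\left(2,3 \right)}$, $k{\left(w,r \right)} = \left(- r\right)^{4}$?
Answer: $1539$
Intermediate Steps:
$O{\left(H \right)} = H + 2 H^{2} \left(-4 + H\right)$ ($O{\left(H \right)} = 2 H \left(-4 + H\right) H + H = 2 H^{2} \left(-4 + H\right) + H = H + 2 H^{2} \left(-4 + H\right)$)
$k{\left(w,r \right)} = r^{4}$
$v{\left(F,Z \right)} = -35$ ($v{\left(F,Z \right)} = 7 \left(-5\right) = -35$)
$y{\left(C,L \right)} = 81$ ($y{\left(C,L \right)} = 3^{4} = 81$)
$Y{\left(A \right)} = 81$ ($Y{\left(A \right)} = 1 \cdot 81 = 81$)
$Y{\left(v{\left(5,O{\left(-4 \right)} \right)} \right)} 19 = 81 \cdot 19 = 1539$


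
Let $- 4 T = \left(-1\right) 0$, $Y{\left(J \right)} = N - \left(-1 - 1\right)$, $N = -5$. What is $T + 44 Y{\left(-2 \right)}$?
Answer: $-132$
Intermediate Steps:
$Y{\left(J \right)} = -3$ ($Y{\left(J \right)} = -5 - \left(-1 - 1\right) = -5 - -2 = -5 + 2 = -3$)
$T = 0$ ($T = - \frac{\left(-1\right) 0}{4} = \left(- \frac{1}{4}\right) 0 = 0$)
$T + 44 Y{\left(-2 \right)} = 0 + 44 \left(-3\right) = 0 - 132 = -132$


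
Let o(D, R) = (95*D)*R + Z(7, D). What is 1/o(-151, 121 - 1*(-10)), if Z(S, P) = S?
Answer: -1/1879188 ≈ -5.3214e-7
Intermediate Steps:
o(D, R) = 7 + 95*D*R (o(D, R) = (95*D)*R + 7 = 95*D*R + 7 = 7 + 95*D*R)
1/o(-151, 121 - 1*(-10)) = 1/(7 + 95*(-151)*(121 - 1*(-10))) = 1/(7 + 95*(-151)*(121 + 10)) = 1/(7 + 95*(-151)*131) = 1/(7 - 1879195) = 1/(-1879188) = -1/1879188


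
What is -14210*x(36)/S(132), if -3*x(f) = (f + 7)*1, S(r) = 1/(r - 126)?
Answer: 1222060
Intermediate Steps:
S(r) = 1/(-126 + r)
x(f) = -7/3 - f/3 (x(f) = -(f + 7)/3 = -(7 + f)/3 = -7/3 - f/3)
-14210*x(36)/S(132) = -14210*(-126 + 132)*(-7/3 - 1/3*36) = -14210/(1/(6*(-7/3 - 12))) = -14210/(1/(6*(-43/3))) = -14210/((1/6)*(-3/43)) = -14210/(-1/86) = -14210*(-86) = 1222060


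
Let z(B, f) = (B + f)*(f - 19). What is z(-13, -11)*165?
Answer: 118800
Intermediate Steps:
z(B, f) = (-19 + f)*(B + f) (z(B, f) = (B + f)*(-19 + f) = (-19 + f)*(B + f))
z(-13, -11)*165 = ((-11)² - 19*(-13) - 19*(-11) - 13*(-11))*165 = (121 + 247 + 209 + 143)*165 = 720*165 = 118800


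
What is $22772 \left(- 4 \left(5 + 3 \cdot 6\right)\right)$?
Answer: $-2095024$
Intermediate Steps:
$22772 \left(- 4 \left(5 + 3 \cdot 6\right)\right) = 22772 \left(- 4 \left(5 + 18\right)\right) = 22772 \left(\left(-4\right) 23\right) = 22772 \left(-92\right) = -2095024$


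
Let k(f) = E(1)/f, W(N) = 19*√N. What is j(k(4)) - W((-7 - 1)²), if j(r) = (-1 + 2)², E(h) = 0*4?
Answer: -151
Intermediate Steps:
E(h) = 0
k(f) = 0 (k(f) = 0/f = 0)
j(r) = 1 (j(r) = 1² = 1)
j(k(4)) - W((-7 - 1)²) = 1 - 19*√((-7 - 1)²) = 1 - 19*√((-8)²) = 1 - 19*√64 = 1 - 19*8 = 1 - 1*152 = 1 - 152 = -151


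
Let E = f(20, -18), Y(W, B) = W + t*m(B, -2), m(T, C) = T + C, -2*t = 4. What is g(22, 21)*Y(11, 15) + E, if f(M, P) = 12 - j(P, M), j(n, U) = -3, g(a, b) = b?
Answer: -300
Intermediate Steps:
t = -2 (t = -½*4 = -2)
m(T, C) = C + T
f(M, P) = 15 (f(M, P) = 12 - 1*(-3) = 12 + 3 = 15)
Y(W, B) = 4 + W - 2*B (Y(W, B) = W - 2*(-2 + B) = W + (4 - 2*B) = 4 + W - 2*B)
E = 15
g(22, 21)*Y(11, 15) + E = 21*(4 + 11 - 2*15) + 15 = 21*(4 + 11 - 30) + 15 = 21*(-15) + 15 = -315 + 15 = -300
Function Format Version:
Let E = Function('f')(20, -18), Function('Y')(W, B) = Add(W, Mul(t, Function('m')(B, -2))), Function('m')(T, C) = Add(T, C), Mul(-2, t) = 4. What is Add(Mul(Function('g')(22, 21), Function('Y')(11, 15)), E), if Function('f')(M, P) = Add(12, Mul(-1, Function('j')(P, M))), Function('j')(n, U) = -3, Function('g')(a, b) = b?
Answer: -300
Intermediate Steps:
t = -2 (t = Mul(Rational(-1, 2), 4) = -2)
Function('m')(T, C) = Add(C, T)
Function('f')(M, P) = 15 (Function('f')(M, P) = Add(12, Mul(-1, -3)) = Add(12, 3) = 15)
Function('Y')(W, B) = Add(4, W, Mul(-2, B)) (Function('Y')(W, B) = Add(W, Mul(-2, Add(-2, B))) = Add(W, Add(4, Mul(-2, B))) = Add(4, W, Mul(-2, B)))
E = 15
Add(Mul(Function('g')(22, 21), Function('Y')(11, 15)), E) = Add(Mul(21, Add(4, 11, Mul(-2, 15))), 15) = Add(Mul(21, Add(4, 11, -30)), 15) = Add(Mul(21, -15), 15) = Add(-315, 15) = -300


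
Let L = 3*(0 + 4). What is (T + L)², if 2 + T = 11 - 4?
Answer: 289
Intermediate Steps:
T = 5 (T = -2 + (11 - 4) = -2 + 7 = 5)
L = 12 (L = 3*4 = 12)
(T + L)² = (5 + 12)² = 17² = 289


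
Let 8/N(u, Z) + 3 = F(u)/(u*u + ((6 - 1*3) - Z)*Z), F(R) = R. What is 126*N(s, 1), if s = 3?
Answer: -1848/5 ≈ -369.60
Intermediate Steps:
N(u, Z) = 8/(-3 + u/(u² + Z*(3 - Z))) (N(u, Z) = 8/(-3 + u/(u*u + ((6 - 1*3) - Z)*Z)) = 8/(-3 + u/(u² + ((6 - 3) - Z)*Z)) = 8/(-3 + u/(u² + (3 - Z)*Z)) = 8/(-3 + u/(u² + Z*(3 - Z))))
126*N(s, 1) = 126*(8*(3² - 1*1² + 3*1)/(3 - 9*1 - 3*3² + 3*1²)) = 126*(8*(9 - 1*1 + 3)/(3 - 9 - 3*9 + 3*1)) = 126*(8*(9 - 1 + 3)/(3 - 9 - 27 + 3)) = 126*(8*11/(-30)) = 126*(8*(-1/30)*11) = 126*(-44/15) = -1848/5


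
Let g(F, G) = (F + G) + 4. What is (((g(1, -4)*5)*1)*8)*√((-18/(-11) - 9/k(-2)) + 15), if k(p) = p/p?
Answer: 80*√231/11 ≈ 110.54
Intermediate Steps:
k(p) = 1
g(F, G) = 4 + F + G
(((g(1, -4)*5)*1)*8)*√((-18/(-11) - 9/k(-2)) + 15) = ((((4 + 1 - 4)*5)*1)*8)*√((-18/(-11) - 9/1) + 15) = (((1*5)*1)*8)*√((-18*(-1/11) - 9*1) + 15) = ((5*1)*8)*√((18/11 - 9) + 15) = (5*8)*√(-81/11 + 15) = 40*√(84/11) = 40*(2*√231/11) = 80*√231/11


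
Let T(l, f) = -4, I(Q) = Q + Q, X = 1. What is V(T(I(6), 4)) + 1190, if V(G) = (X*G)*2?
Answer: 1182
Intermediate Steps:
I(Q) = 2*Q
V(G) = 2*G (V(G) = (1*G)*2 = G*2 = 2*G)
V(T(I(6), 4)) + 1190 = 2*(-4) + 1190 = -8 + 1190 = 1182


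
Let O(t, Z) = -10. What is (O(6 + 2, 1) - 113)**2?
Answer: 15129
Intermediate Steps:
(O(6 + 2, 1) - 113)**2 = (-10 - 113)**2 = (-123)**2 = 15129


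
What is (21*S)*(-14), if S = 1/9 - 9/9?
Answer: 784/3 ≈ 261.33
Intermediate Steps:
S = -8/9 (S = 1*(⅑) - 9*⅑ = ⅑ - 1 = -8/9 ≈ -0.88889)
(21*S)*(-14) = (21*(-8/9))*(-14) = -56/3*(-14) = 784/3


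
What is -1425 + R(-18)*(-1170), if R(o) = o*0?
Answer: -1425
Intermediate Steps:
R(o) = 0
-1425 + R(-18)*(-1170) = -1425 + 0*(-1170) = -1425 + 0 = -1425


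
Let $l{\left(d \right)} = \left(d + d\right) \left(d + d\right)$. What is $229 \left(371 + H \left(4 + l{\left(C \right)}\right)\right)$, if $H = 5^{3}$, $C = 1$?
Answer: $313959$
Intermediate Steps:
$H = 125$
$l{\left(d \right)} = 4 d^{2}$ ($l{\left(d \right)} = 2 d 2 d = 4 d^{2}$)
$229 \left(371 + H \left(4 + l{\left(C \right)}\right)\right) = 229 \left(371 + 125 \left(4 + 4 \cdot 1^{2}\right)\right) = 229 \left(371 + 125 \left(4 + 4 \cdot 1\right)\right) = 229 \left(371 + 125 \left(4 + 4\right)\right) = 229 \left(371 + 125 \cdot 8\right) = 229 \left(371 + 1000\right) = 229 \cdot 1371 = 313959$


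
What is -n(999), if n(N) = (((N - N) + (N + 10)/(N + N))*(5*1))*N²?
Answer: -5039955/2 ≈ -2.5200e+6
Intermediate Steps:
n(N) = 5*N*(10 + N)/2 (n(N) = ((0 + (10 + N)/((2*N)))*5)*N² = ((0 + (10 + N)*(1/(2*N)))*5)*N² = ((0 + (10 + N)/(2*N))*5)*N² = (((10 + N)/(2*N))*5)*N² = (5*(10 + N)/(2*N))*N² = 5*N*(10 + N)/2)
-n(999) = -5*999*(10 + 999)/2 = -5*999*1009/2 = -1*5039955/2 = -5039955/2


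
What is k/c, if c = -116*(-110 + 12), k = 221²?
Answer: 48841/11368 ≈ 4.2964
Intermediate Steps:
k = 48841
c = 11368 (c = -116*(-98) = 11368)
k/c = 48841/11368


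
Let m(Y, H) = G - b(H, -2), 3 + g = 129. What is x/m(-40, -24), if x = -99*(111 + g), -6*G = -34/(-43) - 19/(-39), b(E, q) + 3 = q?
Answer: -236084706/48167 ≈ -4901.4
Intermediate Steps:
g = 126 (g = -3 + 129 = 126)
b(E, q) = -3 + q
G = -2143/10062 (G = -(-34/(-43) - 19/(-39))/6 = -(-34*(-1/43) - 19*(-1/39))/6 = -(34/43 + 19/39)/6 = -⅙*2143/1677 = -2143/10062 ≈ -0.21298)
x = -23463 (x = -99*(111 + 126) = -99*237 = -23463)
m(Y, H) = 48167/10062 (m(Y, H) = -2143/10062 - (-3 - 2) = -2143/10062 - 1*(-5) = -2143/10062 + 5 = 48167/10062)
x/m(-40, -24) = -23463/48167/10062 = -23463*10062/48167 = -236084706/48167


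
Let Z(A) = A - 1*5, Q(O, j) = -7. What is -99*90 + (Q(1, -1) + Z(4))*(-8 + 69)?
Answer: -9398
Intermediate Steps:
Z(A) = -5 + A (Z(A) = A - 5 = -5 + A)
-99*90 + (Q(1, -1) + Z(4))*(-8 + 69) = -99*90 + (-7 + (-5 + 4))*(-8 + 69) = -8910 + (-7 - 1)*61 = -8910 - 8*61 = -8910 - 488 = -9398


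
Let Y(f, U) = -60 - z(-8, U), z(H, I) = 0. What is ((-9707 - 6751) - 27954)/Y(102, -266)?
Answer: 3701/5 ≈ 740.20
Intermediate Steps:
Y(f, U) = -60 (Y(f, U) = -60 - 1*0 = -60 + 0 = -60)
((-9707 - 6751) - 27954)/Y(102, -266) = ((-9707 - 6751) - 27954)/(-60) = (-16458 - 27954)*(-1/60) = -44412*(-1/60) = 3701/5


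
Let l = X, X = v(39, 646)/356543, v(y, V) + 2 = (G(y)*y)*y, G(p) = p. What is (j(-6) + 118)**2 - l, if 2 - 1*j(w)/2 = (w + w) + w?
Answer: 8900680135/356543 ≈ 24964.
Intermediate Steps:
j(w) = 4 - 6*w (j(w) = 4 - 2*((w + w) + w) = 4 - 2*(2*w + w) = 4 - 6*w)
v(y, V) = -2 + y**3 (v(y, V) = -2 + (y*y)*y = -2 + y**2*y = -2 + y**3)
X = 59317/356543 (X = (-2 + 39**3)/356543 = (-2 + 59319)*(1/356543) = 59317*(1/356543) = 59317/356543 ≈ 0.16637)
l = 59317/356543 ≈ 0.16637
(j(-6) + 118)**2 - l = ((4 - 6*(-6)) + 118)**2 - 1*59317/356543 = ((4 + 36) + 118)**2 - 59317/356543 = (40 + 118)**2 - 59317/356543 = 158**2 - 59317/356543 = 24964 - 59317/356543 = 8900680135/356543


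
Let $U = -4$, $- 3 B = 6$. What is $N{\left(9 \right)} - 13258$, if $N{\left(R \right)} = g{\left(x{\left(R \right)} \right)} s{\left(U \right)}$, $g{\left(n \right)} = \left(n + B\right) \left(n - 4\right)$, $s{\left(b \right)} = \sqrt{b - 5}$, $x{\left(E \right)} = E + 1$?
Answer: $-13258 + 144 i \approx -13258.0 + 144.0 i$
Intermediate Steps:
$B = -2$ ($B = \left(- \frac{1}{3}\right) 6 = -2$)
$x{\left(E \right)} = 1 + E$
$s{\left(b \right)} = \sqrt{-5 + b}$
$g{\left(n \right)} = \left(-4 + n\right) \left(-2 + n\right)$ ($g{\left(n \right)} = \left(n - 2\right) \left(n - 4\right) = \left(-2 + n\right) \left(-4 + n\right) = \left(-4 + n\right) \left(-2 + n\right)$)
$N{\left(R \right)} = 3 i \left(2 + \left(1 + R\right)^{2} - 6 R\right)$ ($N{\left(R \right)} = \left(8 + \left(1 + R\right)^{2} - 6 \left(1 + R\right)\right) \sqrt{-5 - 4} = \left(8 + \left(1 + R\right)^{2} - \left(6 + 6 R\right)\right) \sqrt{-9} = \left(2 + \left(1 + R\right)^{2} - 6 R\right) 3 i = 3 i \left(2 + \left(1 + R\right)^{2} - 6 R\right)$)
$N{\left(9 \right)} - 13258 = 3 i \left(3 + 9^{2} - 36\right) - 13258 = 3 i \left(3 + 81 - 36\right) - 13258 = 3 i 48 - 13258 = 144 i - 13258 = -13258 + 144 i$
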